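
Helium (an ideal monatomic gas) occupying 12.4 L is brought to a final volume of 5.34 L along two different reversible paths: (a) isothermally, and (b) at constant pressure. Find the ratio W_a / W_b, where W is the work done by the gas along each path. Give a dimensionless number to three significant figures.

Path (a) isothermal: W = P₁V₁ ln(V₂/V₁) → W_a/(P₁V₁) = -0.8425.
Path (b) isobaric: W = P₁(V₂ − V₁) → W_b/(P₁V₁) = -0.5694.
W_a / W_b = -0.8425 / -0.5694 = 1.48.

W_a / W_b ≈ 1.48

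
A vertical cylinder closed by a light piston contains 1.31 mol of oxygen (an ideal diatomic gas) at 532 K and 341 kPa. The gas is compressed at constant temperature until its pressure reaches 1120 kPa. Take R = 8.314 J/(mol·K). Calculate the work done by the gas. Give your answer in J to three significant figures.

W ≈ -6890 J

Isothermal process: W = nRT ln(V₂/V₁) = nRT ln(P₁/P₂).
W = (1.31)(8.314)(532) × ln(341/1120)
  = 5794 × ln(0.3045) = 5794 × -1.189
W_by_gas = -6890 J.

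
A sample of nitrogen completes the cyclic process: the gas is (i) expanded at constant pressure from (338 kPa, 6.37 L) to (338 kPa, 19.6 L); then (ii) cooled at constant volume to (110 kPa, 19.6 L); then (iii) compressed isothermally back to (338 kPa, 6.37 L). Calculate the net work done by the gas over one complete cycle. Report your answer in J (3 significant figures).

W_net ≈ 2050 J

Leg (i): W = PΔV = (338)(19.6 − 6.37) = 4472 J.
Leg (ii): W = 0.
Leg (iii): W = PᵢVᵢ ln(V_f/Vᵢ) = (2156) ln(6.37/19.6) = -2423 J.
W_net = 4472 − 2423 = 2049 J.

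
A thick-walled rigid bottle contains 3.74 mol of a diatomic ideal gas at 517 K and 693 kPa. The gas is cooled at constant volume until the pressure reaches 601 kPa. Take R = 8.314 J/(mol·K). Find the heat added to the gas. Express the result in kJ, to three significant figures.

Q ≈ -5.34 kJ

Constant volume ⇒ W = 0, so Q = ΔU = nCᵥΔT with Cᵥ = 5R/2 = 20.79 J/(mol·K).
At constant V, T₂/T₁ = P₂/P₁ ⇒ ΔT = T₁(P₂/P₁ − 1) = 517·(601/693 − 1) = -68.63 K.
ΔU = (3.74)(20.79)(-68.63) = -5335 J.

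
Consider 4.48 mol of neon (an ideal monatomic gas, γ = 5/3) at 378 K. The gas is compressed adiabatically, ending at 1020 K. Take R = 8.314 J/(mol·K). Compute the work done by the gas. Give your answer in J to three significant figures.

Adiabatic ⇒ Q = 0, so W_by = −ΔU = nCᵥ(T₁ − T₂).
Cᵥ = 3R/2 = 12.47 J/(mol·K).
W = (4.48)(12.47)(378 − 1020) = -35869 J.

W ≈ -35900 J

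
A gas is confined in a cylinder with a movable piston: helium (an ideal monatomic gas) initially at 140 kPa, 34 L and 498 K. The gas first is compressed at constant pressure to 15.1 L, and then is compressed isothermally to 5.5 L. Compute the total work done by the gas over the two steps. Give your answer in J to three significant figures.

Step 1 (isobaric): W = PΔV = (140 kPa)(15.1 − 34 L) = -2646 J.
After step 1: P = 140 kPa, V = 15.1 L, T = 221.2 K.
Step 2 (isothermal): W = P₁V₁ ln(V₂/V₁) = (2114) ln(5.5/15.1) = -2135 J.
W_total = -2646 − 2135 = -4781 J.

W_total ≈ -4780 J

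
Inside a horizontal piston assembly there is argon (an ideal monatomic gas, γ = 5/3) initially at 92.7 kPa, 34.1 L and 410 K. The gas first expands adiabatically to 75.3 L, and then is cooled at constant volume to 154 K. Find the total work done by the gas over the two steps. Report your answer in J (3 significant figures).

Step 1 (adiabatic): W = (P₁V₁ − P₂V₂)/(γ−1) = (3161 − 1864)/0.667 = 1945 J.
Step 2 (isochoric): W = 0 (constant volume).
W_total = 1945 + 0 = 1945 J.

W_total ≈ 1950 J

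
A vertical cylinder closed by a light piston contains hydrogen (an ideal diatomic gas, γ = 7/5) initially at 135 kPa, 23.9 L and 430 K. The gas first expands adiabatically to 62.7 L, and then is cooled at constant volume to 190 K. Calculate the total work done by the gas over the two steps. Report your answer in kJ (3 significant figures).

W_total ≈ 2.58 kJ

Step 1 (adiabatic): W = (P₁V₁ − P₂V₂)/(γ−1) = (3226 − 2194)/0.4 = 2582 J.
Step 2 (isochoric): W = 0 (constant volume).
W_total = 2582 + 0 = 2582 J.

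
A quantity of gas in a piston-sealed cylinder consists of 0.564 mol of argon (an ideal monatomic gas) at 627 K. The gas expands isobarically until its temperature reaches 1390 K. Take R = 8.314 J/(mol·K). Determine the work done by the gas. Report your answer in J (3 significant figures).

Isobaric: W = P ΔV = nR ΔT.
W = (0.564)(8.314)(1390 − 627) = 3578 J.

W ≈ 3580 J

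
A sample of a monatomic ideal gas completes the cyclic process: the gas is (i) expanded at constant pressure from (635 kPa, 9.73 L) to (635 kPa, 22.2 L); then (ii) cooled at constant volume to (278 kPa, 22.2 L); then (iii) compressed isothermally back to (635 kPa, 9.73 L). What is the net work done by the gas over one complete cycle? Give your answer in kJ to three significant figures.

Leg (i): W = PΔV = (635)(22.2 − 9.73) = 7918 J.
Leg (ii): W = 0.
Leg (iii): W = PᵢVᵢ ln(V_f/Vᵢ) = (6172) ln(9.73/22.2) = -5091 J.
W_net = 7918 − 5091 = 2828 J.

W_net ≈ 2.83 kJ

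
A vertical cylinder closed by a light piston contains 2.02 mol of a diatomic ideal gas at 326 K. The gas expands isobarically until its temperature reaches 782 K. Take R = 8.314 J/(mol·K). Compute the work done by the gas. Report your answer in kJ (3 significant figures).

Isobaric: W = P ΔV = nR ΔT.
W = (2.02)(8.314)(782 − 326) = 7658 J.

W ≈ 7.66 kJ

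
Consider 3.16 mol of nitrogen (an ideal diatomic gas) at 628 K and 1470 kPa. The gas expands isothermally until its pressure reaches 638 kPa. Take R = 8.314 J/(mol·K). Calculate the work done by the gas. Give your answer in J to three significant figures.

Isothermal process: W = nRT ln(V₂/V₁) = nRT ln(P₁/P₂).
W = (3.16)(8.314)(628) × ln(1470/638)
  = 16499 × ln(2.304) = 16499 × 0.8347
W_by_gas = 13771 J.

W ≈ 13800 J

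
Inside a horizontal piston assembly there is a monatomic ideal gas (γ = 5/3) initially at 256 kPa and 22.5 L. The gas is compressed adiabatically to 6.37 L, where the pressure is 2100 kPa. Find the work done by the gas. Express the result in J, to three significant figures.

W ≈ -11400 J

Adiabatic: W = (P₁V₁ − P₂V₂)/(γ − 1) with γ = 5/3.
P₁V₁ = 5760 J, P₂V₂ = 13377 J.
W = (5760 − 13377) / 0.6667 = -11425 J.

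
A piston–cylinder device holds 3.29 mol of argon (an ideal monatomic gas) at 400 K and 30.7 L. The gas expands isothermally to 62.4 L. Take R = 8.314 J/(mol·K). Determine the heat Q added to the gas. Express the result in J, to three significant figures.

Q ≈ 7760 J

Isothermal ⇒ ΔU = 0, so Q = W = nRT ln(V₂/V₁).
Q = (3.29)(8.314)(400) ln(62.4/30.7) = 10941 × 0.7093 = 7761 J.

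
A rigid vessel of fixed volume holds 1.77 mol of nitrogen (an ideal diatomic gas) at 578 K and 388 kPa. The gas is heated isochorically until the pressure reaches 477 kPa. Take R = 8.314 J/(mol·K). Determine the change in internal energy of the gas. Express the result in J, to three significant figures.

Constant volume ⇒ W = 0, so Q = ΔU = nCᵥΔT with Cᵥ = 5R/2 = 20.79 J/(mol·K).
At constant V, T₂/T₁ = P₂/P₁ ⇒ ΔT = T₁(P₂/P₁ − 1) = 578·(477/388 − 1) = 132.6 K.
ΔU = (1.77)(20.79)(132.6) = 4878 J.

ΔU ≈ 4880 J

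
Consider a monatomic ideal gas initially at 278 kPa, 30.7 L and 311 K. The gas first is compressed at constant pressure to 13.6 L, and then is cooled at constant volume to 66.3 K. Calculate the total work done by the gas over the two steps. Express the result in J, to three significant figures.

Step 1 (isobaric): W = PΔV = (278 kPa)(13.6 − 30.7 L) = -4754 J.
Step 2 (isochoric): W = 0 (constant volume).
W_total = -4754 + 0 = -4754 J.

W_total ≈ -4750 J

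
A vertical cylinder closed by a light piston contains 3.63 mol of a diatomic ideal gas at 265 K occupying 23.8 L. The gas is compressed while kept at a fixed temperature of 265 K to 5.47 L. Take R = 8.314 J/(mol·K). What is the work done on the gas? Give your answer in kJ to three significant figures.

Isothermal: W = nRT ln(V₂/V₁).
W = (3.63)(8.314)(265) × ln(5.47/23.8)
  = 7998 × -1.47
W_by_gas = -11760 J; work on gas = −W_by = 11760 J.

W ≈ 11.8 kJ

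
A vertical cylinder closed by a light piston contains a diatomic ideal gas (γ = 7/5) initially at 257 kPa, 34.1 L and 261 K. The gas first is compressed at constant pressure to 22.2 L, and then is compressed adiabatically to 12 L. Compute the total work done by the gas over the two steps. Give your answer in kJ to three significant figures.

W_total ≈ -7.04 kJ

Step 1 (isobaric): W = PΔV = (257 kPa)(22.2 − 34.1 L) = -3058 J.
After step 1: P = 257 kPa, V = 22.2 L, T = 169.9 K.
Step 2 (adiabatic): W = (P₁V₁ − P₂V₂)/(γ−1) = (5705 − 7297)/0.4 = -3979 J.
W_total = -3058 − 3979 = -7038 J.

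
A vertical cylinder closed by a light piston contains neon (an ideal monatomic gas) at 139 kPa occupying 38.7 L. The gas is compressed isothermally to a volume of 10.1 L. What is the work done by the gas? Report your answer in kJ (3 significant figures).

Isothermal: W = nRT ln(V₂/V₁) = P₁V₁ ln(V₂/V₁).
P₁V₁ = (139 kPa)(38.7 L) = 5379 J.
W = 5379 × ln(10.1/38.7) = 5379 × -1.343
W_by_gas = -7226 J.

W ≈ -7.23 kJ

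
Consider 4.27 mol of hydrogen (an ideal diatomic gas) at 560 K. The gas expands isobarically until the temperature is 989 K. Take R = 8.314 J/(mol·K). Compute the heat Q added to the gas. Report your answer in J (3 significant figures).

Q ≈ 53300 J

Isobaric: W = nRΔT = (4.27)(8.314)(429) = 15230 J.
ΔU = nCᵥΔT with Cᵥ = 5R/2: ΔU = (4.27)(20.79)(429) = 38075 J.
Q = ΔU + W = 38075 + 15230 = 53304 J.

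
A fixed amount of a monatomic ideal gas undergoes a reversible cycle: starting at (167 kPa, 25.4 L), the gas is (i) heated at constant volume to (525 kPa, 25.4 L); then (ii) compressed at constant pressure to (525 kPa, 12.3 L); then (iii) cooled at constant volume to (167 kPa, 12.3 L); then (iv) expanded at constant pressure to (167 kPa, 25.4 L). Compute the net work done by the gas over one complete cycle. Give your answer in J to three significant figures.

Constant-volume legs do no work.
W(ii) = (525)(12.3 − 25.4) = -6877 J; W(iv) = (167)(25.4 − 12.3) = 2188 J.
W_net = -6877 + 2188 = -4690 J (the counter-clockwise enclosed area).

W_net ≈ -4690 J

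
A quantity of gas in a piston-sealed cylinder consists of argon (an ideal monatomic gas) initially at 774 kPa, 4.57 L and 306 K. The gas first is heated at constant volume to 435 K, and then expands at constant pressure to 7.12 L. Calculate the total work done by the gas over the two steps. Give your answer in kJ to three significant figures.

Step 1 (isochoric): W = 0 (constant volume).
After step 1: P = 1100 kPa (V unchanged).
Step 2 (isobaric): W = PΔV = (1100 kPa)(7.12 − 4.57 L) = 2806 J.
W_total = 0 + 2806 = 2806 J.

W_total ≈ 2.81 kJ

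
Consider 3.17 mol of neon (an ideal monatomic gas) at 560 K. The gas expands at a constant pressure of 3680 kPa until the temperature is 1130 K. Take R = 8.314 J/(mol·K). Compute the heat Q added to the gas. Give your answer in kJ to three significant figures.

Isobaric: W = nRΔT = (3.17)(8.314)(570) = 15023 J.
ΔU = nCᵥΔT with Cᵥ = 3R/2: ΔU = (3.17)(12.47)(570) = 22534 J.
Q = ΔU + W = 22534 + 15023 = 37556 J.

Q ≈ 37.6 kJ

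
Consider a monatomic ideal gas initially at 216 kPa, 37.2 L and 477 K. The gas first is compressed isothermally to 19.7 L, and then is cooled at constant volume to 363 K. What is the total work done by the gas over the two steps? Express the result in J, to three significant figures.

Step 1 (isothermal): W = P₁V₁ ln(V₂/V₁) = (8035) ln(19.7/37.2) = -5108 J.
Step 2 (isochoric): W = 0 (constant volume).
W_total = -5108 + 0 = -5108 J.

W_total ≈ -5110 J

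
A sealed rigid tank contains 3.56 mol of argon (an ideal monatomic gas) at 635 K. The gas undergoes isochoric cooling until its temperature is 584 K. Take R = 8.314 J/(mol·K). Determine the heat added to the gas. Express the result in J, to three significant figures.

Q ≈ -2260 J

Constant volume ⇒ W = 0, so Q = ΔU = nCᵥΔT with Cᵥ = 3R/2 = 12.47 J/(mol·K).
ΔU = (3.56)(12.47)(584 − 635) = -2264 J.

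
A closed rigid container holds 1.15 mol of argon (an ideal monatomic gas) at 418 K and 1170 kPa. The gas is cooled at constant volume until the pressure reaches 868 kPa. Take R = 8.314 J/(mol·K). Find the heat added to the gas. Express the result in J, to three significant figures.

Constant volume ⇒ W = 0, so Q = ΔU = nCᵥΔT with Cᵥ = 3R/2 = 12.47 J/(mol·K).
At constant V, T₂/T₁ = P₂/P₁ ⇒ ΔT = T₁(P₂/P₁ − 1) = 418·(868/1170 − 1) = -107.9 K.
ΔU = (1.15)(12.47)(-107.9) = -1547 J.

Q ≈ -1550 J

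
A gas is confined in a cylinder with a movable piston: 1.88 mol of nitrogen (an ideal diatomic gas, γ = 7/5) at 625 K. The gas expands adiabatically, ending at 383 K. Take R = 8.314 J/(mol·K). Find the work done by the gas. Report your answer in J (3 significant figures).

W ≈ 9460 J

Adiabatic ⇒ Q = 0, so W_by = −ΔU = nCᵥ(T₁ − T₂).
Cᵥ = 5R/2 = 20.79 J/(mol·K).
W = (1.88)(20.79)(625 − 383) = 9456 J.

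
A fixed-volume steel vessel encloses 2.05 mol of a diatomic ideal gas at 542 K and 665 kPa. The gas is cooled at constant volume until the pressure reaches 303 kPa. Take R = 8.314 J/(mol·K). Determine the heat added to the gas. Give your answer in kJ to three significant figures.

Q ≈ -12.6 kJ

Constant volume ⇒ W = 0, so Q = ΔU = nCᵥΔT with Cᵥ = 5R/2 = 20.79 J/(mol·K).
At constant V, T₂/T₁ = P₂/P₁ ⇒ ΔT = T₁(P₂/P₁ − 1) = 542·(303/665 − 1) = -295 K.
ΔU = (2.05)(20.79)(-295) = -12572 J.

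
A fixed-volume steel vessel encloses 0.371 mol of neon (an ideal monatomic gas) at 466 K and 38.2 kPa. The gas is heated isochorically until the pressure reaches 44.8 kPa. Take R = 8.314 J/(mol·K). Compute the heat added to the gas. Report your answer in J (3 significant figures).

Constant volume ⇒ W = 0, so Q = ΔU = nCᵥΔT with Cᵥ = 3R/2 = 12.47 J/(mol·K).
At constant V, T₂/T₁ = P₂/P₁ ⇒ ΔT = T₁(P₂/P₁ − 1) = 466·(44.8/38.2 − 1) = 80.51 K.
ΔU = (0.371)(12.47)(80.51) = 372.5 J.

Q ≈ 373 J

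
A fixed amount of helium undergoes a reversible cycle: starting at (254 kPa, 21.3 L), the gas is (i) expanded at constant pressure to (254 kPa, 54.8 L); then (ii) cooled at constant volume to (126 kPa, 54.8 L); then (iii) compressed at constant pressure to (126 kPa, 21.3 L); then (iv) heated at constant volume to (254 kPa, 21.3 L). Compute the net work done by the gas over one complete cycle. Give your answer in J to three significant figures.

Constant-volume legs do no work.
W(i) = (254)(54.8 − 21.3) = 8509 J; W(iii) = (126)(21.3 − 54.8) = -4221 J.
W_net = 8509 − 4221 = 4288 J (the clockwise enclosed area).

W_net ≈ 4290 J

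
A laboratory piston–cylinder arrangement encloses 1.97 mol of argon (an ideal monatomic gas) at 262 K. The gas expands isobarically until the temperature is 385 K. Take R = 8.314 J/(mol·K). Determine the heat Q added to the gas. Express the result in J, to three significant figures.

Q ≈ 5040 J

Isobaric: W = nRΔT = (1.97)(8.314)(123) = 2015 J.
ΔU = nCᵥΔT with Cᵥ = 3R/2: ΔU = (1.97)(12.47)(123) = 3022 J.
Q = ΔU + W = 3022 + 2015 = 5036 J.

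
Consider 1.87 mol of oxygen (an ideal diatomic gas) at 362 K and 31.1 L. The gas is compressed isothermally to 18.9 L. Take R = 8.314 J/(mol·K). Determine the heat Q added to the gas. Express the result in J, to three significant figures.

Q ≈ -2800 J

Isothermal ⇒ ΔU = 0, so Q = W = nRT ln(V₂/V₁).
Q = (1.87)(8.314)(362) ln(18.9/31.1) = 5628 × -0.498 = -2803 J.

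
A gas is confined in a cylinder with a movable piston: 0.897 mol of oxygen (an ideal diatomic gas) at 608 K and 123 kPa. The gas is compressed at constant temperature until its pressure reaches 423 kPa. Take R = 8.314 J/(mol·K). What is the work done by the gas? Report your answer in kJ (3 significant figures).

W ≈ -5.60 kJ

Isothermal process: W = nRT ln(V₂/V₁) = nRT ln(P₁/P₂).
W = (0.897)(8.314)(608) × ln(123/423)
  = 4534 × ln(0.2908) = 4534 × -1.235
W_by_gas = -5601 J.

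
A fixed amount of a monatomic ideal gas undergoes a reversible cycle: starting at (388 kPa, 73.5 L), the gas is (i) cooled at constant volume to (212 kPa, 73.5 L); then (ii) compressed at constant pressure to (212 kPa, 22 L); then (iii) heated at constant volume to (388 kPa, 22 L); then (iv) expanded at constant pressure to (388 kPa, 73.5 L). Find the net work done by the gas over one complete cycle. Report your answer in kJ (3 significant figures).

Constant-volume legs do no work.
W(ii) = (212)(22 − 73.5) = -10918 J; W(iv) = (388)(73.5 − 22) = 19982 J.
W_net = -10918 + 19982 = 9064 J (the clockwise enclosed area).

W_net ≈ 9.06 kJ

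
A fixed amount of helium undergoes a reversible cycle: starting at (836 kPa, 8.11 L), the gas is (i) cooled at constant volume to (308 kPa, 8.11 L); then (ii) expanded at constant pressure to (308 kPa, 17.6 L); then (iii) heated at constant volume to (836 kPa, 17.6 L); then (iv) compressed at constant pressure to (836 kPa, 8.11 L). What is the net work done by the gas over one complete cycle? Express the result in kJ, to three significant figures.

Constant-volume legs do no work.
W(ii) = (308)(17.6 − 8.11) = 2923 J; W(iv) = (836)(8.11 − 17.6) = -7934 J.
W_net = 2923 − 7934 = -5011 J (the counter-clockwise enclosed area).

W_net ≈ -5.01 kJ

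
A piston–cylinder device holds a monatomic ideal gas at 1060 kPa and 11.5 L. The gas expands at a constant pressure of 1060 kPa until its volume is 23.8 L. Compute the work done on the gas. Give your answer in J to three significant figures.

W ≈ -13000 J

Isobaric: W = P ΔV.
W = (1060 kPa)(23.8 − 11.5 L) = (1060)(12.3) = 13038 J.
Work on gas = −W_by = -13038 J.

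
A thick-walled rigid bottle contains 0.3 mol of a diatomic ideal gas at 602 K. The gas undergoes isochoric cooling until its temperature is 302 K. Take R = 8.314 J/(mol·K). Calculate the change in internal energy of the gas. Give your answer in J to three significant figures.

Constant volume ⇒ W = 0, so Q = ΔU = nCᵥΔT with Cᵥ = 5R/2 = 20.79 J/(mol·K).
ΔU = (0.3)(20.79)(302 − 602) = -1871 J.

ΔU ≈ -1870 J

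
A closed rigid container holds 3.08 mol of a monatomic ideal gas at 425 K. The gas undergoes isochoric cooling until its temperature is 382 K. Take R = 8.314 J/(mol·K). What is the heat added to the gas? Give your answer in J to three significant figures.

Constant volume ⇒ W = 0, so Q = ΔU = nCᵥΔT with Cᵥ = 3R/2 = 12.47 J/(mol·K).
ΔU = (3.08)(12.47)(382 − 425) = -1652 J.

Q ≈ -1650 J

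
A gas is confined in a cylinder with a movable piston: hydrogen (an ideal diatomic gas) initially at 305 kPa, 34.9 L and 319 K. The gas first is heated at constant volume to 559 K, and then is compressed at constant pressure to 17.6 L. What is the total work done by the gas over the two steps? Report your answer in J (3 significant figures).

Step 1 (isochoric): W = 0 (constant volume).
After step 1: P = 534.5 kPa (V unchanged).
Step 2 (isobaric): W = PΔV = (534.5 kPa)(17.6 − 34.9 L) = -9246 J.
W_total = 0 − 9246 = -9246 J.

W_total ≈ -9250 J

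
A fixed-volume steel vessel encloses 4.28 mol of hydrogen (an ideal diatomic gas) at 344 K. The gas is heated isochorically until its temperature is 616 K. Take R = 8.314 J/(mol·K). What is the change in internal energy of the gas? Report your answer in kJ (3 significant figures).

Constant volume ⇒ W = 0, so Q = ΔU = nCᵥΔT with Cᵥ = 5R/2 = 20.79 J/(mol·K).
ΔU = (4.28)(20.79)(616 − 344) = 24197 J.

ΔU ≈ 24.2 kJ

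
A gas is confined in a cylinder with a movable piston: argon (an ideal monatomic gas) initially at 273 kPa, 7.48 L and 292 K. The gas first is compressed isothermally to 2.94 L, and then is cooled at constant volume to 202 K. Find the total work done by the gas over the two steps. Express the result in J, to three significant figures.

Step 1 (isothermal): W = P₁V₁ ln(V₂/V₁) = (2042) ln(2.94/7.48) = -1907 J.
Step 2 (isochoric): W = 0 (constant volume).
W_total = -1907 + 0 = -1907 J.

W_total ≈ -1910 J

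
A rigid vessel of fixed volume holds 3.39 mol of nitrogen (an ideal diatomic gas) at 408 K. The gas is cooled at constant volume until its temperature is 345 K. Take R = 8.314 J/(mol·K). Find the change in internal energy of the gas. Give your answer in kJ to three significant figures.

ΔU ≈ -4.44 kJ

Constant volume ⇒ W = 0, so Q = ΔU = nCᵥΔT with Cᵥ = 5R/2 = 20.79 J/(mol·K).
ΔU = (3.39)(20.79)(345 − 408) = -4439 J.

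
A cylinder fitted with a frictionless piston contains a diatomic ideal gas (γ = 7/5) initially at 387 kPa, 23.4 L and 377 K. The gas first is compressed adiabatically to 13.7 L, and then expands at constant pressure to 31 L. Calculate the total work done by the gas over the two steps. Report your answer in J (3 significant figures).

W_total ≈ 8760 J

Step 1 (adiabatic): W = (P₁V₁ − P₂V₂)/(γ−1) = (9056 − 11218)/0.4 = -5406 J.
After step 1: P = 818.9 kPa, V = 13.7 L, T = 467 K.
Step 2 (isobaric): W = PΔV = (818.9 kPa)(31 − 13.7 L) = 14166 J.
W_total = -5406 + 14166 = 8760 J.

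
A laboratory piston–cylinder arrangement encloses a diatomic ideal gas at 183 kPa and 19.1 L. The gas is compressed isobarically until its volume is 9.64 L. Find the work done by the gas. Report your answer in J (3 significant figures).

W ≈ -1730 J

Isobaric: W = P ΔV.
W = (183 kPa)(9.64 − 19.1 L) = (183)(-9.46) = -1731 J.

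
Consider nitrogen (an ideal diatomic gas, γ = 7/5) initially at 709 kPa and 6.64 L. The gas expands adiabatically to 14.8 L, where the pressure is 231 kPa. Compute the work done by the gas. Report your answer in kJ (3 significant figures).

W ≈ 3.22 kJ

Adiabatic: W = (P₁V₁ − P₂V₂)/(γ − 1) with γ = 7/5.
P₁V₁ = 4708 J, P₂V₂ = 3419 J.
W = (4708 − 3419) / 0.4 = 3222 J.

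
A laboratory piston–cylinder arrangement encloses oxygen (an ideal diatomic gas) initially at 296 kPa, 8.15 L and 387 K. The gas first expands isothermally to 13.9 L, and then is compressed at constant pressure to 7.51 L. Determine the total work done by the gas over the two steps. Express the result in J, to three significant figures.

W_total ≈ 179 J

Step 1 (isothermal): W = P₁V₁ ln(V₂/V₁) = (2412) ln(13.9/8.15) = 1288 J.
After step 1: P = 173.6 kPa, V = 13.9 L, T = 387 K.
Step 2 (isobaric): W = PΔV = (173.6 kPa)(7.51 − 13.9 L) = -1109 J.
W_total = 1288 − 1109 = 178.9 J.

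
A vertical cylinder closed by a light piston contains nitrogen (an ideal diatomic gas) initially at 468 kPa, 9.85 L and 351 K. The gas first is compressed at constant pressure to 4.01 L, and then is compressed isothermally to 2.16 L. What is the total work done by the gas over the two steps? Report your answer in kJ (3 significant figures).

Step 1 (isobaric): W = PΔV = (468 kPa)(4.01 − 9.85 L) = -2733 J.
After step 1: P = 468 kPa, V = 4.01 L, T = 142.9 K.
Step 2 (isothermal): W = P₁V₁ ln(V₂/V₁) = (1877) ln(2.16/4.01) = -1161 J.
W_total = -2733 − 1161 = -3894 J.

W_total ≈ -3.89 kJ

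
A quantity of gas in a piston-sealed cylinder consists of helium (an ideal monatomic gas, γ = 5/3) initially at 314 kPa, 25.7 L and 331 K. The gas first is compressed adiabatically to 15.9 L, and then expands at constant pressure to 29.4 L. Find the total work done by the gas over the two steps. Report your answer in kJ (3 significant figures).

W_total ≈ 4.87 kJ

Step 1 (adiabatic): W = (P₁V₁ − P₂V₂)/(γ−1) = (8070 − 11114)/0.667 = -4567 J.
After step 1: P = 699 kPa, V = 15.9 L, T = 455.9 K.
Step 2 (isobaric): W = PΔV = (699 kPa)(29.4 − 15.9 L) = 9437 J.
W_total = -4567 + 9437 = 4870 J.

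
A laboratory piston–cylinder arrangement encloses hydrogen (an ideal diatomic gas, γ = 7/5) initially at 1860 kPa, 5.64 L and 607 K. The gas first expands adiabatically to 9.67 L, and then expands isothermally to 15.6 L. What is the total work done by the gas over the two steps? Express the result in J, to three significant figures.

Step 1 (adiabatic): W = (P₁V₁ − P₂V₂)/(γ−1) = (10490 − 8455)/0.4 = 5088 J.
After step 1: P = 874.4 kPa, V = 9.67 L, T = 489.2 K.
Step 2 (isothermal): W = P₁V₁ ln(V₂/V₁) = (8455) ln(15.6/9.67) = 4044 J.
W_total = 5088 + 4044 = 9131 J.

W_total ≈ 9130 J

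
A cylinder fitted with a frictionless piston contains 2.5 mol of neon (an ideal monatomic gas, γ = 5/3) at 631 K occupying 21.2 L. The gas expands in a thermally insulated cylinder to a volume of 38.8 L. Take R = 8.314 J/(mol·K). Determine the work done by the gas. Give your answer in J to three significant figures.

Adiabatic: TV^(γ−1) = const with γ = 5/3.
T₂ = T₁ (V₁/V₂)^(γ−1) = 631 × (21.2/38.8)^0.667 = 631 × 0.6683 = 421.7 K.
W_by = nCᵥ(T₁ − T₂) = (2.5)(12.47)(631 − 421.7) = 6525 J.

W ≈ 6520 J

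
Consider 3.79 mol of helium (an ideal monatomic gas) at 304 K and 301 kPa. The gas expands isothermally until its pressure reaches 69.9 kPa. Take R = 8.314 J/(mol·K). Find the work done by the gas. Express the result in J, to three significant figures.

Isothermal process: W = nRT ln(V₂/V₁) = nRT ln(P₁/P₂).
W = (3.79)(8.314)(304) × ln(301/69.9)
  = 9579 × ln(4.306) = 9579 × 1.46
W_by_gas = 13986 J.

W ≈ 14000 J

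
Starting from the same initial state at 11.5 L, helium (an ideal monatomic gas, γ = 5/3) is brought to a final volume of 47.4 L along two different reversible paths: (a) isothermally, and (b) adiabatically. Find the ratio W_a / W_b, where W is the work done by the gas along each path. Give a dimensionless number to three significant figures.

W_a / W_b ≈ 1.55

Path (a) isothermal: W = P₁V₁ ln(V₂/V₁) → W_a/(P₁V₁) = 1.416.
Path (b) adiabatic: W = P₁V₁(1 − (V₁/V₂)^(γ−1))/(γ−1) → W_b/(P₁V₁) = 0.9165.
W_a / W_b = 1.416 / 0.9165 = 1.545.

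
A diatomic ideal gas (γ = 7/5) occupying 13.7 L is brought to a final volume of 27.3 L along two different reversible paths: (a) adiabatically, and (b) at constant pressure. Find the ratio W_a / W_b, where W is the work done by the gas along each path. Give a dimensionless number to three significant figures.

Path (a) adiabatic: W = P₁V₁(1 − (V₁/V₂)^(γ−1))/(γ−1) → W_a/(P₁V₁) = 0.6026.
Path (b) isobaric: W = P₁(V₂ − V₁) → W_b/(P₁V₁) = 0.9927.
W_a / W_b = 0.6026 / 0.9927 = 0.607.

W_a / W_b ≈ 0.607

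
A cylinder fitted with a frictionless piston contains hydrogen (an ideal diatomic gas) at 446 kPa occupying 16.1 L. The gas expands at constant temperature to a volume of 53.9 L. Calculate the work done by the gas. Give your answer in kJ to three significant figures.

W ≈ 8.68 kJ

Isothermal: W = nRT ln(V₂/V₁) = P₁V₁ ln(V₂/V₁).
P₁V₁ = (446 kPa)(16.1 L) = 7181 J.
W = 7181 × ln(53.9/16.1) = 7181 × 1.208
W_by_gas = 8676 J.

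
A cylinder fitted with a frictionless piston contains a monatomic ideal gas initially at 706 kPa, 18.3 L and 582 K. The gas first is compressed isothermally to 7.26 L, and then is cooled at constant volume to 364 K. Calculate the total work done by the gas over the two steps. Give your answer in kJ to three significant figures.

Step 1 (isothermal): W = P₁V₁ ln(V₂/V₁) = (12920) ln(7.26/18.3) = -11945 J.
Step 2 (isochoric): W = 0 (constant volume).
W_total = -11945 + 0 = -11945 J.

W_total ≈ -11.9 kJ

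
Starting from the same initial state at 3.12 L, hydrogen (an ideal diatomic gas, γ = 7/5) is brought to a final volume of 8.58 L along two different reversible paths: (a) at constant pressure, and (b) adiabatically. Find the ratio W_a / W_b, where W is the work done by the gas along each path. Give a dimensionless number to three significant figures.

Path (a) isobaric: W = P₁(V₂ − V₁) → W_a/(P₁V₁) = 1.75.
Path (b) adiabatic: W = P₁V₁(1 − (V₁/V₂)^(γ−1))/(γ−1) → W_b/(P₁V₁) = 0.832.
W_a / W_b = 1.75 / 0.832 = 2.103.

W_a / W_b ≈ 2.10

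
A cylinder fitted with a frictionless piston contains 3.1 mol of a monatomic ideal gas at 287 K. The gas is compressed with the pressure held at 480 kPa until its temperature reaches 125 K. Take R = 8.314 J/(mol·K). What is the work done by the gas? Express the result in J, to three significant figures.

W ≈ -4180 J

Isobaric: W = P ΔV = nR ΔT.
W = (3.1)(8.314)(125 − 287) = -4175 J.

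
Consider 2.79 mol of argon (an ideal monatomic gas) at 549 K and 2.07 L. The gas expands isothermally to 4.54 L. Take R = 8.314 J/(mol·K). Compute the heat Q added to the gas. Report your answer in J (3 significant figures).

Q ≈ 10000 J

Isothermal ⇒ ΔU = 0, so Q = W = nRT ln(V₂/V₁).
Q = (2.79)(8.314)(549) ln(4.54/2.07) = 12735 × 0.7854 = 10002 J.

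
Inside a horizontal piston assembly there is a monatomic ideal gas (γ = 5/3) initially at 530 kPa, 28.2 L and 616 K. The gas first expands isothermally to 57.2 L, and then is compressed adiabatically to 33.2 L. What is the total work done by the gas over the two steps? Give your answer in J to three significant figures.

W_total ≈ 770 J

Step 1 (isothermal): W = P₁V₁ ln(V₂/V₁) = (14946) ln(57.2/28.2) = 10570 J.
After step 1: P = 261.3 kPa, V = 57.2 L, T = 616 K.
Step 2 (adiabatic): W = (P₁V₁ − P₂V₂)/(γ−1) = (14946 − 21480)/0.667 = -9801 J.
W_total = 10570 − 9801 = 769.6 J.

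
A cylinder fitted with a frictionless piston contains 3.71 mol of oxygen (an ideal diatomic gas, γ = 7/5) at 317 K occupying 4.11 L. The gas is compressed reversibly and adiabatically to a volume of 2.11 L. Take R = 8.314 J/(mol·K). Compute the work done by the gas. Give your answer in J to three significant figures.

Adiabatic: TV^(γ−1) = const with γ = 7/5.
T₂ = T₁ (V₁/V₂)^(γ−1) = 317 × (4.11/2.11)^0.4 = 317 × 1.306 = 413.9 K.
W_by = nCᵥ(T₁ − T₂) = (3.71)(20.79)(317 − 413.9) = -7471 J.

W ≈ -7470 J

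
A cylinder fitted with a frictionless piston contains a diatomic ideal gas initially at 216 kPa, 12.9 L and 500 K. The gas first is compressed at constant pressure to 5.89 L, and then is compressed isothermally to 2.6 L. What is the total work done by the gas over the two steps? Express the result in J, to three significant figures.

W_total ≈ -2550 J

Step 1 (isobaric): W = PΔV = (216 kPa)(5.89 − 12.9 L) = -1514 J.
After step 1: P = 216 kPa, V = 5.89 L, T = 228.3 K.
Step 2 (isothermal): W = P₁V₁ ln(V₂/V₁) = (1272) ln(2.6/5.89) = -1040 J.
W_total = -1514 − 1040 = -2555 J.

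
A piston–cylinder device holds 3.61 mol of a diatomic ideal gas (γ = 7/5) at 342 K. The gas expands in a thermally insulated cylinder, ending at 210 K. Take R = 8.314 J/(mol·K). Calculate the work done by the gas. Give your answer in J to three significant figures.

Adiabatic ⇒ Q = 0, so W_by = −ΔU = nCᵥ(T₁ − T₂).
Cᵥ = 5R/2 = 20.79 J/(mol·K).
W = (3.61)(20.79)(342 − 210) = 9904 J.

W ≈ 9900 J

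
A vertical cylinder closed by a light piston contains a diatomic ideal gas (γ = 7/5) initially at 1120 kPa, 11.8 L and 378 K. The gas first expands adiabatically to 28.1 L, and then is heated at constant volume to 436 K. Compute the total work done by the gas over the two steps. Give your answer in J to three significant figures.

W_total ≈ 9690 J

Step 1 (adiabatic): W = (P₁V₁ − P₂V₂)/(γ−1) = (13216 − 9341)/0.4 = 9689 J.
Step 2 (isochoric): W = 0 (constant volume).
W_total = 9689 + 0 = 9689 J.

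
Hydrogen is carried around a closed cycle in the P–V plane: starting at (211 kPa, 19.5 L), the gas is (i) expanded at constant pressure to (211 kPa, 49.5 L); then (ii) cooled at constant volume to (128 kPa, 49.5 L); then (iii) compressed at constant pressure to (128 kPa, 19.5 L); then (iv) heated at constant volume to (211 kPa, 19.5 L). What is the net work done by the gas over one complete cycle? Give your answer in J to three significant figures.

W_net ≈ 2490 J

Constant-volume legs do no work.
W(i) = (211)(49.5 − 19.5) = 6330 J; W(iii) = (128)(19.5 − 49.5) = -3840 J.
W_net = 6330 − 3840 = 2490 J (the clockwise enclosed area).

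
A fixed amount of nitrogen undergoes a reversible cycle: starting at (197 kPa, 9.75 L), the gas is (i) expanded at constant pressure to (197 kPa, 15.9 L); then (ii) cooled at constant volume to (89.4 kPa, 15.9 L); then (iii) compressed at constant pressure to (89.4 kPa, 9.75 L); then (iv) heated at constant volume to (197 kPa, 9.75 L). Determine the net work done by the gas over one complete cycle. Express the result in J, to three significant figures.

W_net ≈ 662 J

Constant-volume legs do no work.
W(i) = (197)(15.9 − 9.75) = 1212 J; W(iii) = (89.4)(9.75 − 15.9) = -549.8 J.
W_net = 1212 − 549.8 = 661.7 J (the clockwise enclosed area).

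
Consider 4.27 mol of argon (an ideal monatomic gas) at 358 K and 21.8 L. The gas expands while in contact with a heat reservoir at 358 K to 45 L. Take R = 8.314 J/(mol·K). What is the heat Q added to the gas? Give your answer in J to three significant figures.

Q ≈ 9210 J

Isothermal ⇒ ΔU = 0, so Q = W = nRT ln(V₂/V₁).
Q = (4.27)(8.314)(358) ln(45/21.8) = 12709 × 0.7248 = 9211 J.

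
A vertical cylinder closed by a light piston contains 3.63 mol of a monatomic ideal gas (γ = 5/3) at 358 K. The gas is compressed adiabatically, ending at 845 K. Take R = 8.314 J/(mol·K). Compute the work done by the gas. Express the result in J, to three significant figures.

W ≈ -22000 J

Adiabatic ⇒ Q = 0, so W_by = −ΔU = nCᵥ(T₁ − T₂).
Cᵥ = 3R/2 = 12.47 J/(mol·K).
W = (3.63)(12.47)(358 − 845) = -22046 J.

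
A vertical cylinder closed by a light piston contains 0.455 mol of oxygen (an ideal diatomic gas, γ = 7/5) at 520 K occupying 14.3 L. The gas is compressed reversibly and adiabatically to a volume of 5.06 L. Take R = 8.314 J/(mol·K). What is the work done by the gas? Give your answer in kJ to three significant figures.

W ≈ -2.53 kJ

Adiabatic: TV^(γ−1) = const with γ = 7/5.
T₂ = T₁ (V₁/V₂)^(γ−1) = 520 × (14.3/5.06)^0.4 = 520 × 1.515 = 787.9 K.
W_by = nCᵥ(T₁ − T₂) = (0.455)(20.79)(520 − 787.9) = -2534 J.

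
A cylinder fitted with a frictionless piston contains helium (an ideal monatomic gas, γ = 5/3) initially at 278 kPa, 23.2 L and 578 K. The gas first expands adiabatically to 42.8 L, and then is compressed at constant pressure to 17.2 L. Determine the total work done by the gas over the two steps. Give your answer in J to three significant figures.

Step 1 (adiabatic): W = (P₁V₁ − P₂V₂)/(γ−1) = (6450 − 4288)/0.667 = 3243 J.
After step 1: P = 100.2 kPa, V = 42.8 L, T = 384.3 K.
Step 2 (isobaric): W = PΔV = (100.2 kPa)(17.2 − 42.8 L) = -2565 J.
W_total = 3243 − 2565 = 678.2 J.

W_total ≈ 678 J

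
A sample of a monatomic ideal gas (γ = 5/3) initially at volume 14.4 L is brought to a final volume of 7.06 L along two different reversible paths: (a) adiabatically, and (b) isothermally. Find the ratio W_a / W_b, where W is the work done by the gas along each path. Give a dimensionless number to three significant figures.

Path (a) adiabatic: W = P₁V₁(1 − (V₁/V₂)^(γ−1))/(γ−1) → W_a/(P₁V₁) = -0.9125.
Path (b) isothermal: W = P₁V₁ ln(V₂/V₁) → W_b/(P₁V₁) = -0.7128.
W_a / W_b = -0.9125 / -0.7128 = 1.28.

W_a / W_b ≈ 1.28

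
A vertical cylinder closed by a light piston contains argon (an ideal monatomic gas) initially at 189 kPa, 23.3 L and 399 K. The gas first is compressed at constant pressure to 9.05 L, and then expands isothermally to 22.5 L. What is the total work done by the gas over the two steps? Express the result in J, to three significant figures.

W_total ≈ -1140 J

Step 1 (isobaric): W = PΔV = (189 kPa)(9.05 − 23.3 L) = -2693 J.
After step 1: P = 189 kPa, V = 9.05 L, T = 155 K.
Step 2 (isothermal): W = P₁V₁ ln(V₂/V₁) = (1710) ln(22.5/9.05) = 1558 J.
W_total = -2693 + 1558 = -1135 J.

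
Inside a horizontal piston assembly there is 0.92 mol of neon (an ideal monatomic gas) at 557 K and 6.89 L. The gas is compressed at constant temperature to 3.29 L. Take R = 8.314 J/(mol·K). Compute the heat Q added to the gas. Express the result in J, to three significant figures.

Isothermal ⇒ ΔU = 0, so Q = W = nRT ln(V₂/V₁).
Q = (0.92)(8.314)(557) ln(3.29/6.89) = 4260 × -0.7392 = -3149 J.

Q ≈ -3150 J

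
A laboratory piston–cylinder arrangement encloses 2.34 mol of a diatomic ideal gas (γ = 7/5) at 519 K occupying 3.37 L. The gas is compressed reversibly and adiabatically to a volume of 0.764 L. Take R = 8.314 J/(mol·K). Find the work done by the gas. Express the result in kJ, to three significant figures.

Adiabatic: TV^(γ−1) = const with γ = 7/5.
T₂ = T₁ (V₁/V₂)^(γ−1) = 519 × (3.37/0.764)^0.4 = 519 × 1.811 = 939.7 K.
W_by = nCᵥ(T₁ − T₂) = (2.34)(20.79)(519 − 939.7) = -20461 J.

W ≈ -20.5 kJ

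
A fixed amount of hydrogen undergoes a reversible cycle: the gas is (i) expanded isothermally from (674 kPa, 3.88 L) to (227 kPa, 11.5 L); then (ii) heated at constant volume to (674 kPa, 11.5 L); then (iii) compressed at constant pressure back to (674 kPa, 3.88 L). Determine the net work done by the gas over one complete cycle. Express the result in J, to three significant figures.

Leg (i): W = PᵢVᵢ ln(V_f/Vᵢ) = (2615) ln(11.5/3.88) = 2841 J.
Leg (ii): W = 0.
Leg (iii): W = PΔV = (674)(3.88 − 11.5) = -5136 J.
W_net = 2841 − 5136 = -2295 J.

W_net ≈ -2290 J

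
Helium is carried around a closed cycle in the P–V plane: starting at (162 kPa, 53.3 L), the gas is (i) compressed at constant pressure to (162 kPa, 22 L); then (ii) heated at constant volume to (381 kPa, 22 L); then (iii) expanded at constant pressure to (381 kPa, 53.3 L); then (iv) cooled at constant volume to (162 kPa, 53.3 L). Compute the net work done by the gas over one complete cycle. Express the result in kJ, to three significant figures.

W_net ≈ 6.85 kJ

Constant-volume legs do no work.
W(i) = (162)(22 − 53.3) = -5071 J; W(iii) = (381)(53.3 − 22) = 11925 J.
W_net = -5071 + 11925 = 6855 J (the clockwise enclosed area).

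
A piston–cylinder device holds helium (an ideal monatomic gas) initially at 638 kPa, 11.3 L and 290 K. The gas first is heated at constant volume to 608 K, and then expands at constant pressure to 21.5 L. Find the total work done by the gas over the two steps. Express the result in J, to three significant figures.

Step 1 (isochoric): W = 0 (constant volume).
After step 1: P = 1338 kPa (V unchanged).
Step 2 (isobaric): W = PΔV = (1338 kPa)(21.5 − 11.3 L) = 13644 J.
W_total = 0 + 13644 = 13644 J.

W_total ≈ 13600 J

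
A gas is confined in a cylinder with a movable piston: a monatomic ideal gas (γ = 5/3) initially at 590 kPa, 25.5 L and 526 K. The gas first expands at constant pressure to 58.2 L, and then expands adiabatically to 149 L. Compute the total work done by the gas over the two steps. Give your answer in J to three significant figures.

W_total ≈ 43300 J

Step 1 (isobaric): W = PΔV = (590 kPa)(58.2 − 25.5 L) = 19293 J.
After step 1: P = 590 kPa, V = 58.2 L, T = 1201 K.
Step 2 (adiabatic): W = (P₁V₁ − P₂V₂)/(γ−1) = (34338 − 18348)/0.667 = 23984 J.
W_total = 19293 + 23984 = 43277 J.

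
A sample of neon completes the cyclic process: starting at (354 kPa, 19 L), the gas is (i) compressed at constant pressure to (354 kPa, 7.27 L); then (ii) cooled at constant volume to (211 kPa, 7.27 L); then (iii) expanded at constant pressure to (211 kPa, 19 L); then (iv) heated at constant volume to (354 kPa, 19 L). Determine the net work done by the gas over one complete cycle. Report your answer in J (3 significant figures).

Constant-volume legs do no work.
W(i) = (354)(7.27 − 19) = -4152 J; W(iii) = (211)(19 − 7.27) = 2475 J.
W_net = -4152 + 2475 = -1677 J (the counter-clockwise enclosed area).

W_net ≈ -1680 J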